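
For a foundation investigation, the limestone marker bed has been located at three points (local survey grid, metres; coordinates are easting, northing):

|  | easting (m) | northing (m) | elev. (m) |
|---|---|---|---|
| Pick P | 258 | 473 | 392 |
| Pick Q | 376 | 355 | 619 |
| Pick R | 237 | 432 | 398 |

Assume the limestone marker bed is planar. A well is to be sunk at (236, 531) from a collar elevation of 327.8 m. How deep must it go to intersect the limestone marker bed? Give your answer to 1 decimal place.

5.1 m

Two edge vectors: Pick P→Pick Q = (118, -118, 227), Pick P→Pick R = (-21, -41, 6).
Normal n = (Pick P→Pick Q) × (Pick P→Pick R) = (8599, -5475, -7316).
So ∂z/∂easting = −n_x/n_z = 1.17537 and ∂z/∂northing = −n_y/n_z = −0.74836.
Intercept c from Pick P: 392 − 303.25 + 353.97 = 442.73.
At (236, 531): z_contact = 277.39 − 397.38 + 442.73 = 322.74 m.
Depth below ground = 327.8 − 322.74 = 5.1 m.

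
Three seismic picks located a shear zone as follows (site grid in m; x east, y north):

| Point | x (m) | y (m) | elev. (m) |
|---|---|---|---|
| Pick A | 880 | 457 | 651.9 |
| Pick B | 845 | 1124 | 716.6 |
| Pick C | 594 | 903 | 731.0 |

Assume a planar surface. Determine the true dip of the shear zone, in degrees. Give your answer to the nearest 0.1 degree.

Let the plane be z = a·x + b·y + c.
Pick B−Pick A: −35a + 667b = 64.7;  Pick C−Pick A: −286a + 446b = 79.1.
Solving gives a = −0.13647, b = 0.08984.
Gradient magnitude |∇z| = √(a² + b²) = √(0.01862 + 0.00807) = 0.16339.
True dip = arctan(0.16339) = 9.3°, dipping toward ESE (azimuth ≈ 123°).

9.3°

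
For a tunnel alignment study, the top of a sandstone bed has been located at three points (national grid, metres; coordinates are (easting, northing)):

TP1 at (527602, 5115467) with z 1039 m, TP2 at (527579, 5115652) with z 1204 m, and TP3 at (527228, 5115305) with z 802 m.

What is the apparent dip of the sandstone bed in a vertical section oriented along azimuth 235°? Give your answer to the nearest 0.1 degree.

35.8°

Two edge vectors: TP1→TP2 = (-23, 185, 165), TP1→TP3 = (-374, -162, -237).
Normal n = (TP1→TP2) × (TP1→TP3) = (-17115, -67161, 72916).
So ∂z/∂E = −n_x/n_z = 0.23472 and ∂z/∂N = −n_y/n_z = 0.92107.
Unit vector along 235° is (sin 235°, cos 235°) = (-0.8192, -0.5736).
Slope in that direction = a·(-0.8192) + b·(-0.5736) = −0.72058.
Apparent dip = arctan|0.72058| = 35.8° (true dip is 43.5°, so apparent ≤ true as expected).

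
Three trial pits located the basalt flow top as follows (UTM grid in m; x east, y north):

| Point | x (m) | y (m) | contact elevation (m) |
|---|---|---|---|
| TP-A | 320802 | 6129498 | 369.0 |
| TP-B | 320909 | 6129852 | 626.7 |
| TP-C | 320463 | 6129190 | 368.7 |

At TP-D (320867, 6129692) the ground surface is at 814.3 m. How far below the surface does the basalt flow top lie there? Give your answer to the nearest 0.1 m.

Let the plane be z = a·x + b·y + c.
TP-B−TP-A: 107a + 354b = 257.7;  TP-C−TP-A: −339a − 308b = −0.3.
Solving gives a = −0.910573234, b = 1.003195864.
Then c = 369 − a·320802 − b·6129498 = −5856604.33.
At (320867, 6129692): z_contact = −292172.90 + 6149281.66 − 5856604.33 = 504.43 m.
Depth below ground = 814.3 − 504.43 = 309.9 m.

309.9 m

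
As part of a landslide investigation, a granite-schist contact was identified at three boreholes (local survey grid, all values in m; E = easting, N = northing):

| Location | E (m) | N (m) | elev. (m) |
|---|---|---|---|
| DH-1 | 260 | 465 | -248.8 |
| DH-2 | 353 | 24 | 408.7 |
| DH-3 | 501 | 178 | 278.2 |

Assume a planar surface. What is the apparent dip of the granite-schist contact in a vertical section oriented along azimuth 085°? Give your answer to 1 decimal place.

23.1°

Let the plane be z = a·E + b·N + c.
DH-2−DH-1: 93a − 441b = 657.5;  DH-3−DH-1: 241a − 287b = 527.
Solving gives a = 0.54912, b = −1.37513.
Unit vector along 085° is (sin 85°, cos 85°) = (0.9962, 0.0872).
Slope in that direction = a·(0.9962) + b·(0.0872) = 0.42718.
Apparent dip = arctan|0.42718| = 23.1° (true dip is 56.0°, so apparent ≤ true as expected).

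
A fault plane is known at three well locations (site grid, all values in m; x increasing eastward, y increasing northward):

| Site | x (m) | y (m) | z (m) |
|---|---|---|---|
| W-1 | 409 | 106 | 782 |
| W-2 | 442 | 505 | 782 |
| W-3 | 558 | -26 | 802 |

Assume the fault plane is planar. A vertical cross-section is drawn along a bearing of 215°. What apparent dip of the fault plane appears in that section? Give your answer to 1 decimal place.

Two edge vectors: W-1→W-2 = (33, 399, 0), W-1→W-3 = (149, -132, 20).
Normal n = (W-1→W-2) × (W-1→W-3) = (7980, -660, -63807).
So ∂z/∂x = −n_x/n_z = 0.12506 and ∂z/∂y = −n_y/n_z = −0.01034.
Unit vector along 215° is (sin 215°, cos 215°) = (-0.5736, -0.8192).
Slope in that direction = a·(-0.5736) + b·(-0.8192) = −0.06326.
Apparent dip = arctan|0.06326| = 3.6° (true dip is 7.2°, so apparent ≤ true as expected).

3.6°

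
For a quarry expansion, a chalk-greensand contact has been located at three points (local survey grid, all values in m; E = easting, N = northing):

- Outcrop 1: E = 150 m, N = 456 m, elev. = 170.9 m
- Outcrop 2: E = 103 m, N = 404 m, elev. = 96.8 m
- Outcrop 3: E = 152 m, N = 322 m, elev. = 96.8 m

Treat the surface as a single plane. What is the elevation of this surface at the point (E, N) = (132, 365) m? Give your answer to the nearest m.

102 m

Two edge vectors: Outcrop 1→Outcrop 2 = (-47, -52, -74.1), Outcrop 1→Outcrop 3 = (2, -134, -74.1).
Normal n = (Outcrop 1→Outcrop 2) × (Outcrop 1→Outcrop 3) = (-6076.2, -3630.9, 6402).
So ∂z/∂E = −n_x/n_z = 0.94911 and ∂z/∂N = −n_y/n_z = 0.56715.
Intercept c from Outcrop 1: 170.9 − 142.37 − 258.62 = −230.09.
At (132, 365): z = 125.3 + 207.0 − 230.09 = 102.2 m.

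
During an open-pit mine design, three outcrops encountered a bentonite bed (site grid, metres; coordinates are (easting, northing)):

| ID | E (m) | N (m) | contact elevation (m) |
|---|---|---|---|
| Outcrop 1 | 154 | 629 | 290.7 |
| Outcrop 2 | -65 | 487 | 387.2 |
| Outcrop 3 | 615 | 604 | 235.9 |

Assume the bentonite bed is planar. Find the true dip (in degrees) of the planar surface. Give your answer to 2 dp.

25.64°

Two edge vectors: Outcrop 1→Outcrop 2 = (-219, -142, 96.5), Outcrop 1→Outcrop 3 = (461, -25, -54.8).
Normal n = (Outcrop 1→Outcrop 2) × (Outcrop 1→Outcrop 3) = (10194.1, 32485.3, 70937).
So ∂z/∂E = −n_x/n_z = −0.14371 and ∂z/∂N = −n_y/n_z = −0.45795.
Gradient magnitude |∇z| = √(a² + b²) = √(0.02065 + 0.20971) = 0.47996.
True dip = arctan(0.47996) = 25.64°, dipping toward NNE (azimuth ≈ 017°).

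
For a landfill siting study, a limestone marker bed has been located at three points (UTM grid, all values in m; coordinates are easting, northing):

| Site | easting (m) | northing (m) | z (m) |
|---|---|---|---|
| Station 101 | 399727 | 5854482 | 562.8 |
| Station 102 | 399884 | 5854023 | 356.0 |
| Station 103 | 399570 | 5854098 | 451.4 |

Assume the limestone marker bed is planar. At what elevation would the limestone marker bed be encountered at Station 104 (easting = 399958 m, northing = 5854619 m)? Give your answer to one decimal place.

565.2 m

Let the plane be z = a·easting + b·northing + c.
Station 102−Station 101: 157a − 459b = −206.8;  Station 103−Station 101: −157a − 384b = −111.4.
Solving gives a = −0.213663667, b = 0.377461447.
Then c = 562.8 − a·399727 − b·5854482 = −2123871.31.
At (399958, 5854619): z = −85456.5 + 2209893.0 − 2123871.31 = 565.2 m.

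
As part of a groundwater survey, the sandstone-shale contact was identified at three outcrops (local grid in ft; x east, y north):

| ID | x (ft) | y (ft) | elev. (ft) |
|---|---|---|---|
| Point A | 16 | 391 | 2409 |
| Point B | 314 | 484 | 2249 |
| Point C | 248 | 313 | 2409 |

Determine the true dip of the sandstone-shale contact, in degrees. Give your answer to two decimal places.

Let the plane be z = a·x + b·y + c.
Point B−Point A: 298a + 93b = −160;  Point C−Point A: 232a − 78b = 0.
Solving gives a = −0.27845, b = −0.82820.
Gradient magnitude |∇z| = √(a² + b²) = √(0.07753 + 0.68592) = 0.87376.
True dip = arctan(0.87376) = 41.15°, dipping toward NNE (azimuth ≈ 019°).

41.15°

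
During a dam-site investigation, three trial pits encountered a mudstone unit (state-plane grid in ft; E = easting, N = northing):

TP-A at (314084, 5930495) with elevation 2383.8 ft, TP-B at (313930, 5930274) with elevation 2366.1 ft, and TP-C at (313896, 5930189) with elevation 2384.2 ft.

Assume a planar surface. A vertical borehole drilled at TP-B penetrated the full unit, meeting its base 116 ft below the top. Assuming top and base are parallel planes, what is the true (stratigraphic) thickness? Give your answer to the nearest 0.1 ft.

75.8 ft

Two edge vectors: TP-A→TP-B = (-154, -221, -17.7), TP-A→TP-C = (-188, -306, 0.4).
Normal n = (TP-A→TP-B) × (TP-A→TP-C) = (-5504.6, 3389.2, 5576).
So ∂z/∂E = −n_x/n_z = 0.98720 and ∂z/∂N = −n_y/n_z = −0.60782.
|∇z| = √(a²+b²) = 1.15931, so dip δ = arctan(1.15931) = 49.22°.
True thickness = vertical thickness × cos δ = 116 × cos 49.22° = 75.8 ft.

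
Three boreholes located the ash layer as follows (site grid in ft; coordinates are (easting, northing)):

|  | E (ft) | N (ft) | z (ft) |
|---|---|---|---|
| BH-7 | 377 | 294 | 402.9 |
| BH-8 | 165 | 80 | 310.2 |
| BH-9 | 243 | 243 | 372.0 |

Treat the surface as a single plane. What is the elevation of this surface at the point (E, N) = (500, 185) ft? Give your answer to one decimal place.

Let the plane be z = a·E + b·N + c.
BH-8−BH-7: −212a − 214b = −92.7;  BH-9−BH-7: −134a − 51b = −30.9.
Solving gives a = 0.10551, b = 0.32865.
Then c = 402.9 − a·377 − b·294 = 266.50.
At (500, 185): z = 52.8 + 60.8 + 266.50 = 380.1 ft.

380.1 ft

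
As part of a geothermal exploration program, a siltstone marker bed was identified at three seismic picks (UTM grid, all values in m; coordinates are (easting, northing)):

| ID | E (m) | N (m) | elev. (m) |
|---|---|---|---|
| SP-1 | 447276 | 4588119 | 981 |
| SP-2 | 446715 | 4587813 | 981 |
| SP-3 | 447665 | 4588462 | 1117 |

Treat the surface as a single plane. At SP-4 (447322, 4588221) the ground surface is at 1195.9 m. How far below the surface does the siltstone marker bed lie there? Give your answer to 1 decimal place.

134.9 m

Let the plane be z = a·E + b·N + c.
SP-2−SP-1: −561a − 306b = 0;  SP-3−SP-1: 389a + 343b = 136.
Solving gives a = −0.567060459, b = 1.039610841.
Then c = 981 − a·447276 − b·4588119 = −4515244.72.
At (447322, 4588221): z_contact = −253658.62 + 4769964.29 − 4515244.72 = 1060.96 m.
Depth below ground = 1195.9 − 1060.96 = 134.9 m.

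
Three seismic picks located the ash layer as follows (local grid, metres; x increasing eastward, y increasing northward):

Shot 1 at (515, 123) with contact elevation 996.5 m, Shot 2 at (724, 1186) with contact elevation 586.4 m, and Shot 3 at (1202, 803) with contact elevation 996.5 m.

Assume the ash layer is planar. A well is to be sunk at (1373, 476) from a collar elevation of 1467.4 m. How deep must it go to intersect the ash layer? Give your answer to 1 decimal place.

233.2 m

Two edge vectors: Shot 1→Shot 2 = (209, 1063, -410.1), Shot 1→Shot 3 = (687, 680, 0).
Normal n = (Shot 1→Shot 2) × (Shot 1→Shot 3) = (278868, -281738.7, -588161).
So ∂z/∂x = −n_x/n_z = 0.474135 and ∂z/∂y = −n_y/n_z = −0.479016.
Intercept c from Shot 1: 996.5 − 244.18 + 58.92 = 811.24.
At (1373, 476): z_contact = 650.99 − 228.01 + 811.24 = 1234.22 m.
Depth below ground = 1467.4 − 1234.22 = 233.2 m.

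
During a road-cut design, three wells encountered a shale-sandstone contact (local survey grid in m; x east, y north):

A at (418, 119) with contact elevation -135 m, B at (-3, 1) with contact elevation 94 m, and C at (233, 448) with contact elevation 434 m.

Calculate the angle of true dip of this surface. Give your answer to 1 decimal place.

56.6°

Let the plane be z = a·x + b·y + c.
B−A: −421a − 118b = 229;  C−A: −185a + 329b = 569.
Solving gives a = −0.88864, b = 1.22979.
Gradient magnitude |∇z| = √(a² + b²) = √(0.78967 + 1.51239) = 1.51726.
True dip = arctan(1.51726) = 56.6°, dipping toward SE (azimuth ≈ 144°).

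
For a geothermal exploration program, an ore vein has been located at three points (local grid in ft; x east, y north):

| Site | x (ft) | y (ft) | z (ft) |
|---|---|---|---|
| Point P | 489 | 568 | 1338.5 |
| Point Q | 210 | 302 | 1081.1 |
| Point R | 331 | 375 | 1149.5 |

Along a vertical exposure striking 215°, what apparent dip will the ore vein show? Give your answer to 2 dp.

Let the plane be z = a·x + b·y + c.
Point Q−Point P: −279a − 266b = −257.4;  Point R−Point P: −158a − 193b = −189.
Solving gives a = −0.05041, b = 1.02054.
Unit vector along 215° is (sin 215°, cos 215°) = (-0.5736, -0.8192).
Slope in that direction = a·(-0.5736) + b·(-0.8192) = −0.80707.
Apparent dip = arctan|0.80707| = 38.91° (true dip is 45.6°, so apparent ≤ true as expected).

38.91°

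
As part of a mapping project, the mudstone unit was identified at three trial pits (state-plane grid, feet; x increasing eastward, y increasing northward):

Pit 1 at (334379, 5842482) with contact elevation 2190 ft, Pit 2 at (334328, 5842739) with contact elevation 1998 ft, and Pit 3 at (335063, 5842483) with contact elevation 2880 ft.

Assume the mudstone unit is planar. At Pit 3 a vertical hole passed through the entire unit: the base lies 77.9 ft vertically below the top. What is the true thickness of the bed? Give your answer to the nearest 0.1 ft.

51.2 ft

Let the plane be z = a·x + b·y + c.
Pit 2−Pit 1: −51a + 257b = −192;  Pit 3−Pit 1: 684a + 1b = 690.
Solving gives a = 1.00957, b = −0.54674.
|∇z| = √(a²+b²) = 1.14811, so dip δ = arctan(1.14811) = 48.94°.
True thickness = vertical thickness × cos δ = 77.9 × cos 48.94° = 51.2 ft.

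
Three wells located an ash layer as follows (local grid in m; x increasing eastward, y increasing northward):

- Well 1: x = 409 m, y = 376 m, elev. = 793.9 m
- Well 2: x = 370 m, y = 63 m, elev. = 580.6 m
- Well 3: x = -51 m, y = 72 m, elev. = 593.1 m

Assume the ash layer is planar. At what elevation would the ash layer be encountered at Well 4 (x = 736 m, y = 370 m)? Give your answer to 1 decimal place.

Let the plane be z = a·x + b·y + c.
Well 2−Well 1: −39a − 313b = −213.3;  Well 3−Well 1: −460a − 304b = −200.8.
Solving gives a = −0.01508, b = 0.68335.
Then c = 793.9 − a·409 − b·376 = 543.13.
At (736, 370): z = −11.1 + 252.8 + 543.13 = 784.9 m.

784.9 m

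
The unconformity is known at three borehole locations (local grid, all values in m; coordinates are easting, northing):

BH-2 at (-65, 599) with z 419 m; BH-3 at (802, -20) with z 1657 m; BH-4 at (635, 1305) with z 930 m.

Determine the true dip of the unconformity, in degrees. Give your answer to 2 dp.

50.40°

Let the plane be z = a·easting + b·northing + c.
BH-3−BH-2: 867a − 619b = 1238;  BH-4−BH-2: 700a + 706b = 511.
Solving gives a = 1.13864, b = −0.40517.
Gradient magnitude |∇z| = √(a² + b²) = √(1.29650 + 0.16416) = 1.20858.
True dip = arctan(1.20858) = 50.40°, dipping toward WNW (azimuth ≈ 290°).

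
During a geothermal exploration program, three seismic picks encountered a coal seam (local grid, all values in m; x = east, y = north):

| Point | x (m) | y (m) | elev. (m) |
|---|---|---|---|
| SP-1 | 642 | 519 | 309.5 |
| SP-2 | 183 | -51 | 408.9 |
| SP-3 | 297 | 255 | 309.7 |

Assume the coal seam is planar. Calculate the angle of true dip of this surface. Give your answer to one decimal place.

29.7°

Let the plane be z = a·x + b·y + c.
SP-2−SP-1: −459a − 570b = 99.4;  SP-3−SP-1: −345a − 264b = 0.2.
Solving gives a = 0.34618, b = −0.45315.
Gradient magnitude |∇z| = √(a² + b²) = √(0.11984 + 0.20535) = 0.57025.
True dip = arctan(0.57025) = 29.7°, dipping toward NW (azimuth ≈ 323°).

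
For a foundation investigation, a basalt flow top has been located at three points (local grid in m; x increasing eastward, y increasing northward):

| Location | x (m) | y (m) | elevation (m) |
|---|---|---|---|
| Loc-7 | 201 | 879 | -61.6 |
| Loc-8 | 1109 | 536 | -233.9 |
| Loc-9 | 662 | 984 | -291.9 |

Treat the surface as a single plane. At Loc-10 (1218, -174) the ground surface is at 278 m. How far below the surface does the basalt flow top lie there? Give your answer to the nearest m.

190 m

Let the plane be z = a·x + b·y + c.
Loc-8−Loc-7: 908a − 343b = −172.3;  Loc-9−Loc-7: 461a + 105b = −230.3.
Solving gives a = −0.38303, b = −0.51164.
Then c = -61.6 − a·201 − b·879 = 465.12.
At (1218, -174): z_contact = −466.5 + 89.0 + 465.12 = 87.6 m.
Depth below ground = 278 − 87.6 = 190 m.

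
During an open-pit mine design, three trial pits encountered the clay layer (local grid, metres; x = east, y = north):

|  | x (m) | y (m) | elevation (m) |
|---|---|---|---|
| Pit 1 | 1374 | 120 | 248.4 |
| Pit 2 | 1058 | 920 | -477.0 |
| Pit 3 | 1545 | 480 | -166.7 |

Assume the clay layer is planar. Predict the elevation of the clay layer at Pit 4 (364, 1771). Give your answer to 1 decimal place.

Let the plane be z = a·x + b·y + c.
Pit 2−Pit 1: −316a + 800b = −725.4;  Pit 3−Pit 1: 171a + 360b = −415.1.
Solving gives a = −0.283110, b = −1.018578.
Then c = 248.4 − a·1374 − b·120 = 759.62.
At (364, 1771): z = −103.1 − 1803.9 + 759.62 = -1147.3 m.

-1147.3 m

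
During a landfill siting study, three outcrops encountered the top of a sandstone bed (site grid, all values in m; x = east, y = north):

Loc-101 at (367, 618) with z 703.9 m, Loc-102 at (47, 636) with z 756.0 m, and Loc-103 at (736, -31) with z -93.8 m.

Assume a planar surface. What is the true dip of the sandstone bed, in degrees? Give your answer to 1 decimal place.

Two edge vectors: Loc-101→Loc-102 = (-320, 18, 52.1), Loc-101→Loc-103 = (369, -649, -797.7).
Normal n = (Loc-101→Loc-102) × (Loc-101→Loc-103) = (19454.3, -236039.1, 201038).
So ∂z/∂x = −n_x/n_z = −0.09677 and ∂z/∂y = −n_y/n_z = 1.17410.
Gradient magnitude |∇z| = √(a² + b²) = √(0.00936 + 1.37852) = 1.17808.
True dip = arctan(1.17808) = 49.7°, dipping toward S (azimuth ≈ 175°).

49.7°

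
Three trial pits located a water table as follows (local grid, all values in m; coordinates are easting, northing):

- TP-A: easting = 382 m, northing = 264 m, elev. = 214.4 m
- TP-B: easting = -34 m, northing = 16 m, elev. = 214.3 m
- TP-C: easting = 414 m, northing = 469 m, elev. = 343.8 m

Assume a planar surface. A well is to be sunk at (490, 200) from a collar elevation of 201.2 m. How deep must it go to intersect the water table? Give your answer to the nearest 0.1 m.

76.1 m

Let the plane be z = a·easting + b·northing + c.
TP-B−TP-A: −416a − 248b = −0.1;  TP-C−TP-A: 32a + 205b = 129.4.
Solving gives a = −0.41465, b = 0.69595.
Then c = 214.4 − a·382 − b·264 = 189.07.
At (490, 200): z_contact = −203.18 + 139.19 + 189.07 = 125.08 m.
Depth below ground = 201.2 − 125.08 = 76.1 m.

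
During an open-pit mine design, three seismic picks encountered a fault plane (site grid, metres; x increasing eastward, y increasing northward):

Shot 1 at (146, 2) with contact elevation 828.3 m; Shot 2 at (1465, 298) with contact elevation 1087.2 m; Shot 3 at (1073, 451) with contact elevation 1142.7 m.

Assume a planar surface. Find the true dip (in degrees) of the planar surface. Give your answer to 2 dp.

Two edge vectors: Shot 1→Shot 2 = (1319, 296, 258.9), Shot 1→Shot 3 = (927, 449, 314.4).
Normal n = (Shot 1→Shot 2) × (Shot 1→Shot 3) = (-23183.7, -174693.3, 317839).
So ∂z/∂x = −n_x/n_z = 0.07294 and ∂z/∂y = −n_y/n_z = 0.54963.
Gradient magnitude |∇z| = √(a² + b²) = √(0.00532 + 0.30209) = 0.55445.
True dip = arctan(0.55445) = 29.01°, dipping toward S (azimuth ≈ 188°).

29.01°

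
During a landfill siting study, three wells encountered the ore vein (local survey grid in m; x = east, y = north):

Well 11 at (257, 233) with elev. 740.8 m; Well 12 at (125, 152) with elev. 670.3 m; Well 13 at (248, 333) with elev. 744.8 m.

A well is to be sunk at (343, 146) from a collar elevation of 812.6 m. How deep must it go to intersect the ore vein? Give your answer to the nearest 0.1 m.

Two edge vectors: Well 11→Well 12 = (-132, -81, -70.5), Well 11→Well 13 = (-9, 100, 4).
Normal n = (Well 11→Well 12) × (Well 11→Well 13) = (6726, 1162.5, -13929).
So ∂z/∂x = −n_x/n_z = 0.48288 and ∂z/∂y = −n_y/n_z = 0.08346.
Intercept c from Well 11: 740.8 − 124.10 − 19.45 = 597.25.
At (343, 146): z_contact = 165.63 + 12.19 + 597.25 = 775.07 m.
Depth below ground = 812.6 − 775.07 = 37.5 m.

37.5 m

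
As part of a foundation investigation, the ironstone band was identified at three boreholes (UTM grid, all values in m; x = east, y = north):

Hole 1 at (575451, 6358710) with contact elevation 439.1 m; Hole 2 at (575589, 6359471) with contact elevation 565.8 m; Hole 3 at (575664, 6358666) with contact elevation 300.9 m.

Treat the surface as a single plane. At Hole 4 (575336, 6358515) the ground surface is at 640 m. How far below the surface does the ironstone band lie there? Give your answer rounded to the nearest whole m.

186 m

Let the plane be z = a·x + b·y + c.
Hole 2−Hole 1: 138a + 761b = 126.7;  Hole 3−Hole 1: 213a − 44b = −138.2.
Solving gives a = −0.59224809, b = 0.27388993.
Then c = 439.1 − a·575451 − b·6358710 = −1400337.78.
At (575336, 6358515): z_contact = −340741.6 + 1741533.2 − 1400337.78 = 453.8 m.
Depth below ground = 640 − 453.8 = 186 m.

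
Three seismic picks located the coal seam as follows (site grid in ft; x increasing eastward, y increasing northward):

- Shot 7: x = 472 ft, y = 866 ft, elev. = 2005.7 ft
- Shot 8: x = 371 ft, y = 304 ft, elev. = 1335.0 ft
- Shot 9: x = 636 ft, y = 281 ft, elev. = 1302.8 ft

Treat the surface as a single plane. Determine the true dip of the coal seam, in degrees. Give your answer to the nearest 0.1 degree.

Two edge vectors: Shot 7→Shot 8 = (-101, -562, -670.7), Shot 7→Shot 9 = (164, -585, -702.9).
Normal n = (Shot 7→Shot 8) × (Shot 7→Shot 9) = (2670.3, -180987.7, 151253).
So ∂z/∂x = −n_x/n_z = −0.01765 and ∂z/∂y = −n_y/n_z = 1.19659.
Gradient magnitude |∇z| = √(a² + b²) = √(0.00031 + 1.43183) = 1.19672.
True dip = arctan(1.19672) = 50.1°, dipping toward S (azimuth ≈ 179°).

50.1°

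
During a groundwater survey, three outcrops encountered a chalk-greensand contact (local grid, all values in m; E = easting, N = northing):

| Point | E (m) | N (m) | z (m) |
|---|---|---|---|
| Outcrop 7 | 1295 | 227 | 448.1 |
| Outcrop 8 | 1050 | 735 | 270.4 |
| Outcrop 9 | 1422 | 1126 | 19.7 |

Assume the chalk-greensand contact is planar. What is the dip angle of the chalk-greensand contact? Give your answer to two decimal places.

Two edge vectors: Outcrop 7→Outcrop 8 = (-245, 508, -177.7), Outcrop 7→Outcrop 9 = (127, 899, -428.4).
Normal n = (Outcrop 7→Outcrop 8) × (Outcrop 7→Outcrop 9) = (-57874.9, -127525.9, -284771).
So ∂z/∂E = −n_x/n_z = −0.20323 and ∂z/∂N = −n_y/n_z = −0.44782.
Gradient magnitude |∇z| = √(a² + b²) = √(0.04130 + 0.20054) = 0.49178.
True dip = arctan(0.49178) = 26.19°, dipping toward NNE (azimuth ≈ 024°).

26.19°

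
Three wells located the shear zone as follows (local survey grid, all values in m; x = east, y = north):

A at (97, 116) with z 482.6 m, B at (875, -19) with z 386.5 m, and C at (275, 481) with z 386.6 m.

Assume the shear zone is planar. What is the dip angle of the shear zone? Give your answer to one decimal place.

Two edge vectors: A→B = (778, -135, -96.1), A→C = (178, 365, -96).
Normal n = (A→B) × (A→C) = (48036.5, 57582.2, 308000).
So ∂z/∂x = −n_x/n_z = −0.15596 and ∂z/∂y = −n_y/n_z = −0.18696.
Gradient magnitude |∇z| = √(a² + b²) = √(0.02432 + 0.03495) = 0.24347.
True dip = arctan(0.24347) = 13.7°, dipping toward NE (azimuth ≈ 040°).

13.7°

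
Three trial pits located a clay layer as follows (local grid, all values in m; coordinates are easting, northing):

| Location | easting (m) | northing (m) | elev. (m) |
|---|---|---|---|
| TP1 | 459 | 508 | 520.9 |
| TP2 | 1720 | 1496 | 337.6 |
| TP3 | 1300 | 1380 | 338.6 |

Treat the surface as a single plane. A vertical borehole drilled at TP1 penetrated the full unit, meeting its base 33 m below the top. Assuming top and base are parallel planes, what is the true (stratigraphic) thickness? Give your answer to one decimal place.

Two edge vectors: TP1→TP2 = (1261, 988, -183.3), TP1→TP3 = (841, 872, -182.3).
Normal n = (TP1→TP2) × (TP1→TP3) = (-20274.8, 75725, 268684).
So ∂z/∂easting = −n_x/n_z = 0.07546 and ∂z/∂northing = −n_y/n_z = −0.28184.
|∇z| = √(a²+b²) = 0.29176, so dip δ = arctan(0.29176) = 16.27°.
True thickness = vertical thickness × cos δ = 33 × cos 16.27° = 31.7 m.

31.7 m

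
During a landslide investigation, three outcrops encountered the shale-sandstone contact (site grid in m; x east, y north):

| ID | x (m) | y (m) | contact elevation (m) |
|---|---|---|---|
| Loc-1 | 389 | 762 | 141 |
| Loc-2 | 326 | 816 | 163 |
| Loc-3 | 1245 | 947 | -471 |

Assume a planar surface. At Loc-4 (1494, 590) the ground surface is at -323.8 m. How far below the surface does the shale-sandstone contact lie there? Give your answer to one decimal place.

185.2 m

Two edge vectors: Loc-1→Loc-2 = (-63, 54, 22), Loc-1→Loc-3 = (856, 185, -612).
Normal n = (Loc-1→Loc-2) × (Loc-1→Loc-3) = (-37118, -19724, -57879).
So ∂z/∂x = −n_x/n_z = −0.641303 and ∂z/∂y = −n_y/n_z = −0.340780.
Intercept c from Loc-1: 141 + 249.47 + 259.67 = 650.14.
At (1494, 590): z_contact = −958.11 − 201.06 + 650.14 = -509.03 m.
Depth below ground = -323.8 − (-509.03) = 185.2 m.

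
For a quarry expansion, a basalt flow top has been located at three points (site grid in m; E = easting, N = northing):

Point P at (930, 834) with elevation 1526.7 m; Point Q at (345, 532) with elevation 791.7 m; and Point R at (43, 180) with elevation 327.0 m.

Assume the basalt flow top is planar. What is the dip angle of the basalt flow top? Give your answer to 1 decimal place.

48.2°

Let the plane be z = a·E + b·N + c.
Point Q−Point P: −585a − 302b = −735;  Point R−Point P: −887a − 654b = −1199.7.
Solving gives a = 1.03194, b = 0.43481.
Gradient magnitude |∇z| = √(a² + b²) = √(1.06491 + 0.18906) = 1.11981.
True dip = arctan(1.11981) = 48.2°, dipping toward WSW (azimuth ≈ 247°).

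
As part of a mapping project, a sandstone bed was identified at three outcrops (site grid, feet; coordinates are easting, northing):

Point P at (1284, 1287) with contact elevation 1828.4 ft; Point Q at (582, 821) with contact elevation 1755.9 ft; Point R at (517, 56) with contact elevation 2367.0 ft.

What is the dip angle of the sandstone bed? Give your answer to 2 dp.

Two edge vectors: Point P→Point Q = (-702, -466, -72.5), Point P→Point R = (-767, -1231, 538.6).
Normal n = (Point P→Point Q) × (Point P→Point R) = (-340235.1, 433704.7, 506740).
So ∂z/∂easting = −n_x/n_z = 0.67142 and ∂z/∂northing = −n_y/n_z = −0.85587.
Gradient magnitude |∇z| = √(a² + b²) = √(0.45080 + 0.73252) = 1.08781.
True dip = arctan(1.08781) = 47.41°, dipping toward NW (azimuth ≈ 322°).

47.41°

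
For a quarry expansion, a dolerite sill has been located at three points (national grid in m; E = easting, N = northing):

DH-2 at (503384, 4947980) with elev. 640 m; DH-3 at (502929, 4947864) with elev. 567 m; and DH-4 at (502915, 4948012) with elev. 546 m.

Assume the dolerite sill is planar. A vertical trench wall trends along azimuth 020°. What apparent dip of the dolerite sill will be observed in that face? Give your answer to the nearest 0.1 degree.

Two edge vectors: DH-2→DH-3 = (-455, -116, -73), DH-2→DH-4 = (-469, 32, -94).
Normal n = (DH-2→DH-3) × (DH-2→DH-4) = (13240, -8533, -68964).
So ∂z/∂E = −n_x/n_z = 0.19198 and ∂z/∂N = −n_y/n_z = −0.12373.
Unit vector along 020° is (sin 20°, cos 20°) = (0.3420, 0.9397).
Slope in that direction = a·(0.3420) + b·(0.9397) = −0.05061.
Apparent dip = arctan|0.05061| = 2.9° (true dip is 12.9°, so apparent ≤ true as expected).

2.9°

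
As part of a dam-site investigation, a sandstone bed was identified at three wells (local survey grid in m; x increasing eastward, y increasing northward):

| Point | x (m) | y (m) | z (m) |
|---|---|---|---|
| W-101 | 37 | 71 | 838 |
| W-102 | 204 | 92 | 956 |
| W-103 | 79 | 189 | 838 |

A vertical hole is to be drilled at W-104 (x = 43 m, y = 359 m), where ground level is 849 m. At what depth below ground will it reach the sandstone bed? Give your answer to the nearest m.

Let the plane be z = a·x + b·y + c.
W-102−W-101: 167a + 21b = 118;  W-103−W-101: 42a + 118b = 0.
Solving gives a = 0.73969, b = −0.26328.
Then c = 838 − a·37 − b·71 = 829.32.
At (43, 359): z_contact = 31.8 − 94.5 + 829.32 = 766.6 m.
Depth below ground = 849 − 766.6 = 82 m.

82 m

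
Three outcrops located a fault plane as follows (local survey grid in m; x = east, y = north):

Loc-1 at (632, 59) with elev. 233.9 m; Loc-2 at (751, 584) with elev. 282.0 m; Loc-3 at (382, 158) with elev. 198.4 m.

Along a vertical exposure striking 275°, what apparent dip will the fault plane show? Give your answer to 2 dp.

Two edge vectors: Loc-1→Loc-2 = (119, 525, 48.1), Loc-1→Loc-3 = (-250, 99, -35.5).
Normal n = (Loc-1→Loc-2) × (Loc-1→Loc-3) = (-23399.4, -7800.5, 143031).
So ∂z/∂x = −n_x/n_z = 0.16360 and ∂z/∂y = −n_y/n_z = 0.05454.
Unit vector along 275° is (sin 275°, cos 275°) = (-0.9962, 0.0872).
Slope in that direction = a·(-0.9962) + b·(0.0872) = −0.15822.
Apparent dip = arctan|0.15822| = 8.99° (true dip is 9.8°, so apparent ≤ true as expected).

8.99°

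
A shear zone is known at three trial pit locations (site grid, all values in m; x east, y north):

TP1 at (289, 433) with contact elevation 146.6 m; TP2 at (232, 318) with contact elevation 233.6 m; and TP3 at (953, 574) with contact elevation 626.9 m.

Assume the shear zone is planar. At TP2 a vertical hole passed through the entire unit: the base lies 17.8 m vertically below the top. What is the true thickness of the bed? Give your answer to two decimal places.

Two edge vectors: TP1→TP2 = (-57, -115, 87), TP1→TP3 = (664, 141, 480.3).
Normal n = (TP1→TP2) × (TP1→TP3) = (-67501.5, 85145.1, 68323).
So ∂z/∂x = −n_x/n_z = 0.98798 and ∂z/∂y = −n_y/n_z = −1.24621.
|∇z| = √(a²+b²) = 1.59033, so dip δ = arctan(1.59033) = 57.84°.
True thickness = vertical thickness × cos δ = 17.8 × cos 57.84° = 9.48 m.

9.48 m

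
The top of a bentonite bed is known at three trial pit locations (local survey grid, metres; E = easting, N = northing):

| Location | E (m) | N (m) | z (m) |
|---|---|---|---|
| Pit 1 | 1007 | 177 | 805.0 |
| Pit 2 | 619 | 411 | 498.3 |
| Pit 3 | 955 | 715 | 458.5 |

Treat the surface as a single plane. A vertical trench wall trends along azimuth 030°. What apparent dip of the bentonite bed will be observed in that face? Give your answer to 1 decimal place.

Let the plane be z = a·E + b·N + c.
Pit 2−Pit 1: −388a + 234b = −306.7;  Pit 3−Pit 1: −52a + 538b = −346.5.
Solving gives a = 0.42693, b = −0.60279.
Unit vector along 030° is (sin 30°, cos 30°) = (0.5000, 0.8660).
Slope in that direction = a·(0.5000) + b·(0.8660) = −0.30857.
Apparent dip = arctan|0.30857| = 17.1° (true dip is 36.5°, so apparent ≤ true as expected).

17.1°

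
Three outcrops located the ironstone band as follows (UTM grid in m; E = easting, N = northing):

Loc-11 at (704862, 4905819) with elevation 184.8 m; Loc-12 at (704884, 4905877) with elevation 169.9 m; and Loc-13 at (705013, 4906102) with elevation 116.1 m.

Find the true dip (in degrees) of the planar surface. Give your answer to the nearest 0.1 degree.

17.0°

Two edge vectors: Loc-11→Loc-12 = (22, 58, -14.9), Loc-11→Loc-13 = (151, 283, -68.7).
Normal n = (Loc-11→Loc-12) × (Loc-11→Loc-13) = (232.1, -738.5, -2532).
So ∂z/∂E = −n_x/n_z = 0.09167 and ∂z/∂N = −n_y/n_z = −0.29167.
Gradient magnitude |∇z| = √(a² + b²) = √(0.00840 + 0.08507) = 0.30573.
True dip = arctan(0.30573) = 17.0°, dipping toward NNW (azimuth ≈ 343°).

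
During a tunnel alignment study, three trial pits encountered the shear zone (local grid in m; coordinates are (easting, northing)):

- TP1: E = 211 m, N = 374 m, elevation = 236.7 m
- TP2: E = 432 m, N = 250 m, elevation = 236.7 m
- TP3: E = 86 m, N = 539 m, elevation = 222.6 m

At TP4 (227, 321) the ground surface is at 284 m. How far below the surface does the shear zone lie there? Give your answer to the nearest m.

41 m

Two edge vectors: TP1→TP2 = (221, -124, 0), TP1→TP3 = (-125, 165, -14.1).
Normal n = (TP1→TP2) × (TP1→TP3) = (1748.4, 3116.1, 20965).
So ∂z/∂E = −n_x/n_z = −0.08340 and ∂z/∂N = −n_y/n_z = −0.14863.
Intercept c from TP1: 236.7 + 17.60 + 55.59 = 309.89.
At (227, 321): z_contact = −18.9 − 47.7 + 309.89 = 243.2 m.
Depth below ground = 284 − 243.2 = 41 m.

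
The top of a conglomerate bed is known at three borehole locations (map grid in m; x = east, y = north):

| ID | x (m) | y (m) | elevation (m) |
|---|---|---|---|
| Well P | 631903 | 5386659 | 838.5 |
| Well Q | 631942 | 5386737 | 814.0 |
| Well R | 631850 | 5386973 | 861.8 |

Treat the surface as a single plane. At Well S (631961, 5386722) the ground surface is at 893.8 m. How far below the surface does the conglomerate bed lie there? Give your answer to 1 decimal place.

90.5 m

Let the plane be z = a·x + b·y + c.
Well Q−Well P: 39a + 78b = −24.5;  Well R−Well P: −53a + 314b = 23.3.
Solving gives a = −0.580610501, b = −0.023797314.
Then c = 838.5 − a·631903 − b·5386659 = 495916.03.
At (631961, 5386722): z_contact = −366923.19 − 128189.51 + 495916.03 = 803.33 m.
Depth below ground = 893.8 − 803.33 = 90.5 m.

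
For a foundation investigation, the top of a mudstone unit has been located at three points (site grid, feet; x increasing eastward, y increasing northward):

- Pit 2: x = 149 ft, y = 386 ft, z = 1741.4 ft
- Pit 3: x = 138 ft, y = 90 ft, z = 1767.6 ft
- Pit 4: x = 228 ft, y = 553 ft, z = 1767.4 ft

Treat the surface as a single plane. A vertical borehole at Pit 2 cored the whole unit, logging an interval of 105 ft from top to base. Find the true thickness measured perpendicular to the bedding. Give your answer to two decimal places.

91.19 ft

Let the plane be z = a·x + b·y + c.
Pit 3−Pit 2: −11a − 296b = 26.2;  Pit 4−Pit 2: 79a + 167b = 26.
Solving gives a = 0.56024, b = −0.10933.
|∇z| = √(a²+b²) = 0.57080, so dip δ = arctan(0.57080) = 29.72°.
True thickness = vertical thickness × cos δ = 105 × cos 29.72° = 91.19 ft.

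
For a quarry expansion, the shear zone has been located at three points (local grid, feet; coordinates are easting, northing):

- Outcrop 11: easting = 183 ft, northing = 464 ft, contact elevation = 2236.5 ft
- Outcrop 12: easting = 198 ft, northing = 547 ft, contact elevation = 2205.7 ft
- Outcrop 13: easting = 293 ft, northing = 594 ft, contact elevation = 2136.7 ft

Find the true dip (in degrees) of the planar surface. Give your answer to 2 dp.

33.09°

Two edge vectors: Outcrop 11→Outcrop 12 = (15, 83, -30.8), Outcrop 11→Outcrop 13 = (110, 130, -99.8).
Normal n = (Outcrop 11→Outcrop 12) × (Outcrop 11→Outcrop 13) = (-4279.4, -1891, -7180).
So ∂z/∂easting = −n_x/n_z = −0.59602 and ∂z/∂northing = −n_y/n_z = −0.26337.
Gradient magnitude |∇z| = √(a² + b²) = √(0.35524 + 0.06936) = 0.65161.
True dip = arctan(0.65161) = 33.09°, dipping toward ENE (azimuth ≈ 066°).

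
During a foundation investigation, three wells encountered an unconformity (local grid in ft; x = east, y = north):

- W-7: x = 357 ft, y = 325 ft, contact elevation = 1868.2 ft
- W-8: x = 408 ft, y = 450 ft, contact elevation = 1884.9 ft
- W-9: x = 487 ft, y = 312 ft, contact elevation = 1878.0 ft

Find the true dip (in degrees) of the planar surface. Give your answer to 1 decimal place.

7.4°

Let the plane be z = a·x + b·y + c.
W-8−W-7: 51a + 125b = 16.7;  W-9−W-7: 130a − 13b = 9.8.
Solving gives a = 0.08527, b = 0.09881.
Gradient magnitude |∇z| = √(a² + b²) = √(0.00727 + 0.00976) = 0.13051.
True dip = arctan(0.13051) = 7.4°, dipping toward SW (azimuth ≈ 221°).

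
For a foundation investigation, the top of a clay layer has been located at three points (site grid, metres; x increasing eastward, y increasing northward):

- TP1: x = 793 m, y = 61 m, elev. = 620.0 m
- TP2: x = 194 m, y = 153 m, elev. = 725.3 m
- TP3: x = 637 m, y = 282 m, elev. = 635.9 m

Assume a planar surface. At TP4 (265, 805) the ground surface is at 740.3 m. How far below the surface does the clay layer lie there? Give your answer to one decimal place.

Two edge vectors: TP1→TP2 = (-599, 92, 105.3), TP1→TP3 = (-156, 221, 15.9).
Normal n = (TP1→TP2) × (TP1→TP3) = (-21808.5, -6902.7, -118027).
So ∂z/∂x = −n_x/n_z = −0.18478 and ∂z/∂y = −n_y/n_z = −0.05848.
Intercept c from TP1: 620 + 146.53 + 3.57 = 770.09.
At (265, 805): z_contact = −48.97 − 47.08 + 770.09 = 674.05 m.
Depth below ground = 740.3 − 674.05 = 66.3 m.

66.3 m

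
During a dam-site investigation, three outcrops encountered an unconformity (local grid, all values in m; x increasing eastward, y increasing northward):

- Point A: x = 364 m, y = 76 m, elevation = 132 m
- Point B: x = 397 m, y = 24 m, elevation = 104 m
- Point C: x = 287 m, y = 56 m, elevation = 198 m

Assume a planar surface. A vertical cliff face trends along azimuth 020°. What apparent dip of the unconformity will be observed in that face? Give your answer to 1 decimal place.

Let the plane be z = a·x + b·y + c.
Point B−Point A: 33a − 52b = −28;  Point C−Point A: −77a − 20b = 66.
Solving gives a = −0.85592, b = −0.00472.
Unit vector along 020° is (sin 20°, cos 20°) = (0.3420, 0.9397).
Slope in that direction = a·(0.3420) + b·(0.9397) = −0.29717.
Apparent dip = arctan|0.29717| = 16.6° (true dip is 40.6°, so apparent ≤ true as expected).

16.6°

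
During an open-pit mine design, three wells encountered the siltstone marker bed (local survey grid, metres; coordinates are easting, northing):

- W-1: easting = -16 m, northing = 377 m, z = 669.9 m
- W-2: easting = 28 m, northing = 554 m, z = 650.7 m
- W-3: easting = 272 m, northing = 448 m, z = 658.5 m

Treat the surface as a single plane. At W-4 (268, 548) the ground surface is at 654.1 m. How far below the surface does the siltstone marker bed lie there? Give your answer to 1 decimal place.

Two edge vectors: W-1→W-2 = (44, 177, -19.2), W-1→W-3 = (288, 71, -11.4).
Normal n = (W-1→W-2) × (W-1→W-3) = (-654.6, -5028, -47852).
So ∂z/∂easting = −n_x/n_z = −0.01368 and ∂z/∂northing = −n_y/n_z = −0.10507.
Intercept c from W-1: 669.9 − 0.22 + 39.61 = 709.29.
At (268, 548): z_contact = −3.67 − 57.58 + 709.29 = 648.05 m.
Depth below ground = 654.1 − 648.05 = 6.1 m.

6.1 m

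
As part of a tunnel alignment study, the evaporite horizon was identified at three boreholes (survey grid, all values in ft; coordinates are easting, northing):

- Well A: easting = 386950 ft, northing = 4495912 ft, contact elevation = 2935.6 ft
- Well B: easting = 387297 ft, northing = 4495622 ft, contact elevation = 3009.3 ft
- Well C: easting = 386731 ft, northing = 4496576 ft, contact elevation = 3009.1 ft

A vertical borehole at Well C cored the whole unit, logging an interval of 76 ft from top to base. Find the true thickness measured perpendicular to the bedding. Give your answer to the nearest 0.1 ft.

68.3 ft

Let the plane be z = a·easting + b·northing + c.
Well B−Well A: 347a − 290b = 73.7;  Well C−Well A: −219a + 664b = 73.5.
Solving gives a = 0.42093, b = 0.24952.
|∇z| = √(a²+b²) = 0.48933, so dip δ = arctan(0.48933) = 26.07°.
True thickness = vertical thickness × cos δ = 76 × cos 26.07° = 68.3 ft.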